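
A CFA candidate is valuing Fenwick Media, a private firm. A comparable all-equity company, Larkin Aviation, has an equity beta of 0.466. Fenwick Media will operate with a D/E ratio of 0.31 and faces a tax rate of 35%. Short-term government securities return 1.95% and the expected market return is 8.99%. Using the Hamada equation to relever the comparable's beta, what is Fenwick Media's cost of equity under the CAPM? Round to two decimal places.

β_L = β_U × [1 + (1 − t)(D/E)] = 0.466 × [1 + (1 − 0.35) × 0.31]
    = 0.466 × [1 + 0.65 × 0.31] = 0.466 × 1.2015 = 0.5599
MRP = 8.99% − 1.95% = 7.04%
E(R) = R_f + β_L × MRP = 1.95% + 0.5599 × 7.04% = 5.89%

5.89%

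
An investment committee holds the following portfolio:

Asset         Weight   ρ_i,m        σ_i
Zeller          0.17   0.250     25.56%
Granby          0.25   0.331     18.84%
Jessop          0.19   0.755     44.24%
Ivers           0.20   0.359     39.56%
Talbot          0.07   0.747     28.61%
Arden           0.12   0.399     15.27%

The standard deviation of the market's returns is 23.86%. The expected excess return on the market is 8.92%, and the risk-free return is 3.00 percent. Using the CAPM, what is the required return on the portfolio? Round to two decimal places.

β_Zeller = 0.250 × 25.56% / 23.86% = 0.2678
β_Granby = 0.331 × 18.84% / 23.86% = 0.2614
β_Jessop = 0.755 × 44.24% / 23.86% = 1.3999
β_Ivers = 0.359 × 39.56% / 23.86% = 0.5952
β_Talbot = 0.747 × 28.61% / 23.86% = 0.8957
β_Arden = 0.399 × 15.27% / 23.86% = 0.2554
β_P = Σ w_i β_i = 0.17×0.2678 + 0.25×0.2614 + 0.19×1.3999 + 0.20×0.5952 + 0.07×0.8957 + 0.12×0.2554 = 0.5892
E(R_P) = R_f + β_P × MRP = 3.00% + 0.5892 × 8.92% = 8.26%

8.26%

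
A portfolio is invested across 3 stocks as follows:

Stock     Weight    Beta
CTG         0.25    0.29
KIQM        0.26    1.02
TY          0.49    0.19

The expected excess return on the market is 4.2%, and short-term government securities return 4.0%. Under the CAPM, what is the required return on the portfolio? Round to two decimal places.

5.81%

β_P = Σ w_i β_i = 0.25×0.29 + 0.26×1.02 + 0.49×0.19 = 0.4308
E(R_P) = R_f + β_P × MRP = 4.0% + 0.4308 × 4.2% = 5.81%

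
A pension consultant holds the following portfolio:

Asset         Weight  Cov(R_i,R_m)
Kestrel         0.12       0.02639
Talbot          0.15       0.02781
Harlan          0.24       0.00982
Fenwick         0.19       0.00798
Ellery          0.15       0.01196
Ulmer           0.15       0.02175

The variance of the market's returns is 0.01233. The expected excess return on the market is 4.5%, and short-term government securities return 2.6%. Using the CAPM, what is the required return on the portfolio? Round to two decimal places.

β_Kestrel = 0.02639 / 0.01233 = 2.1403
β_Talbot = 0.02781 / 0.01233 = 2.2555
β_Harlan = 0.00982 / 0.01233 = 0.7964
β_Fenwick = 0.00798 / 0.01233 = 0.6472
β_Ellery = 0.01196 / 0.01233 = 0.9700
β_Ulmer = 0.02175 / 0.01233 = 1.7640
β_P = Σ w_i β_i = 0.12×2.1403 + 0.15×2.2555 + 0.24×0.7964 + 0.19×0.6472 + 0.15×0.9700 + 0.15×1.7640 = 1.3194
E(R_P) = R_f + β_P × MRP = 2.6% + 1.3194 × 4.5% = 8.54%

8.54%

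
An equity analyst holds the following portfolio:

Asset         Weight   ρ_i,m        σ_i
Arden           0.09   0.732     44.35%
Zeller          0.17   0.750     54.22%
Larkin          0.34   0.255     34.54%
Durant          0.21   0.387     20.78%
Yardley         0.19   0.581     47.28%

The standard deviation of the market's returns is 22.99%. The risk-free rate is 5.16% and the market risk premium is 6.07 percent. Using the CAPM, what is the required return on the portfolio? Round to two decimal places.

β_Arden = 0.732 × 44.35% / 22.99% = 1.4121
β_Zeller = 0.750 × 54.22% / 22.99% = 1.7688
β_Larkin = 0.255 × 34.54% / 22.99% = 0.3831
β_Durant = 0.387 × 20.78% / 22.99% = 0.3498
β_Yardley = 0.581 × 47.28% / 22.99% = 1.1949
β_P = Σ w_i β_i = 0.09×1.4121 + 0.17×1.7688 + 0.34×0.3831 + 0.21×0.3498 + 0.19×1.1949 = 0.8585
E(R_P) = R_f + β_P × MRP = 5.16% + 0.8585 × 6.07% = 10.37%

10.37%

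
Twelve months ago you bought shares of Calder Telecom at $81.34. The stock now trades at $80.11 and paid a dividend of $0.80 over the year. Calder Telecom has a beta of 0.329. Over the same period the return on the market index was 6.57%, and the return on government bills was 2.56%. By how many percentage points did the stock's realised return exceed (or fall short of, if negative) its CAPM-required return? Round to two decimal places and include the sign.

-4.41%

Realised HPR = (P1 + D1 − P0) / P0 = (80.11 + 0.80 − 81.34) / 81.34 = -0.43 / 81.34 = -0.5286%
MRP = 6.57% − 2.56% = 4.01%
CAPM required = R_f + β·MRP = 2.56% + 0.329 × 4.01% = 3.87929%
α = realised − required = -0.5286% − 3.87929% = -4.41%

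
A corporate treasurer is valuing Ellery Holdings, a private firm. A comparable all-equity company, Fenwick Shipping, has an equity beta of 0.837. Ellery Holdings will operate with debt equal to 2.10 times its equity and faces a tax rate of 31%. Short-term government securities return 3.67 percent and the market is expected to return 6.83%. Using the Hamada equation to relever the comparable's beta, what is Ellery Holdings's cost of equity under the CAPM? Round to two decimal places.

β_L = β_U × [1 + (1 − t)(D/E)] = 0.837 × [1 + (1 − 0.31) × 2.10]
    = 0.837 × [1 + 0.69 × 2.10] = 0.837 × 2.4490 = 2.0498
MRP = 6.83% − 3.67% = 3.16%
E(R) = R_f + β_L × MRP = 3.67% + 2.0498 × 3.16% = 10.15%

10.15%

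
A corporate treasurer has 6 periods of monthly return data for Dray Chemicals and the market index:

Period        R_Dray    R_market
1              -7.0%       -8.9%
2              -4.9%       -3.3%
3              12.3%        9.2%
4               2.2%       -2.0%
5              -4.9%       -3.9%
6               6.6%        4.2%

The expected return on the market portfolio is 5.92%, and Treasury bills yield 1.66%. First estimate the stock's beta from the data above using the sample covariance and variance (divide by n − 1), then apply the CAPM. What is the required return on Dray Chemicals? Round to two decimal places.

Mean R_i = (-7.0 − 4.9 + 12.3 + 2.2 − 4.9 + 6.6) / 6 = 0.7167%
Mean R_m = (-8.9 − 3.3 + 9.2 − 2.0 − 3.9 + 4.2) / 6 = -0.7833%
Σ(R_i − R̄_i)(R_m − R̄_m) = 237.4283  ⇒  Cov = 237.4283 / 5 = 47.4857
Σ(R_m − R̄_m)² = 207.9083  ⇒  Var(R_m) = 207.9083 / 5 = 41.5817
β = Cov / Var(R_m) = 47.4857 / 41.5817 = 1.1420
MRP = 5.92% − 1.66% = 4.26%
E(R) = R_f + β × MRP = 1.66% + 1.1420 × 4.26% = 6.52%

6.52%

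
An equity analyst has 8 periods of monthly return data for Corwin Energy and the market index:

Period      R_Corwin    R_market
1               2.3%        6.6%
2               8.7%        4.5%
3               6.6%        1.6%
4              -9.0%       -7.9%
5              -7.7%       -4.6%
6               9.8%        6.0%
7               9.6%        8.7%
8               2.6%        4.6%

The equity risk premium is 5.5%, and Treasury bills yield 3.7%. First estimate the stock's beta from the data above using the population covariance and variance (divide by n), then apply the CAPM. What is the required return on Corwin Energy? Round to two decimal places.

Mean R_i = (2.3 + 8.7 + 6.6 − 9.0 − 7.7 + 9.8 + 9.6 + 2.6) / 8 = 2.8625%
Mean R_m = (6.6 + 4.5 + 1.6 − 7.9 − 4.6 + 6.0 + 8.7 + 4.6) / 8 = 2.4375%
Σ(R_i − R̄_i)(R_m − R̄_m) = 269.8713  ⇒  Cov = 269.8713 / 8 = 33.7339
Σ(R_m − R̄_m)² = 235.2588  ⇒  Var(R_m) = 235.2588 / 8 = 29.4074
β = Cov / Var(R_m) = 33.7339 / 29.4074 = 1.1471
E(R) = R_f + β × MRP = 3.7% + 1.1471 × 5.5% = 10.01%

10.01%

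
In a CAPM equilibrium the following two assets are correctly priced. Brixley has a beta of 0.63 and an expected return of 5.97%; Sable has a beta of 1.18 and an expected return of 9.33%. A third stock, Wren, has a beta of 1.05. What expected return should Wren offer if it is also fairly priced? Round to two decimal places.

MRP (SML slope) = (9.33% − 5.97%) / (1.18 − 0.63) = 3.36% / 0.55 = 6.1091%
R_f (intercept) = 5.97% − 0.63 × 6.1091% = 2.1213%
E(R_Wren) = R_f + β × MRP = 2.1213% + 1.05 × 6.1091% = 8.54%

8.54%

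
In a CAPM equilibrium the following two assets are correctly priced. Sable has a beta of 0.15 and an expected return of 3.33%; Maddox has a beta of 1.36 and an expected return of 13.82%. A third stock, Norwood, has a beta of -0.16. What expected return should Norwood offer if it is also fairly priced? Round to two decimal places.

0.64%

MRP (SML slope) = (13.82% − 3.33%) / (1.36 − 0.15) = 10.49% / 1.21 = 8.6694%
R_f (intercept) = 3.33% − 0.15 × 8.6694% = 2.0296%
E(R_Norwood) = R_f + β × MRP = 2.0296% + -0.16 × 8.6694% = 0.64%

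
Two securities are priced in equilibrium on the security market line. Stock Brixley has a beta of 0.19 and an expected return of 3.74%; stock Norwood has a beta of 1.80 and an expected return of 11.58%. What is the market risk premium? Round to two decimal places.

4.87%

Both satisfy E(R) = R_f + β·MRP, so the slope of the SML is
MRP = (11.58% − 3.74%) / (1.80 − 0.19) = 7.84% / 1.61 = 4.8696%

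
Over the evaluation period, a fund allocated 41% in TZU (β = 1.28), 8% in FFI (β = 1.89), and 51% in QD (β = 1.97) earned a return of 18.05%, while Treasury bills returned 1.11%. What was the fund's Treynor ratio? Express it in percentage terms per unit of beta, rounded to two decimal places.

10.08%

β_P = 0.41×1.28 + 0.08×1.89 + 0.51×1.97 = 1.6807
Treynor = (R_P − R_f) / β_P = (18.05% − 1.11%) / 1.6807 = 16.94% / 1.6807 = 10.08%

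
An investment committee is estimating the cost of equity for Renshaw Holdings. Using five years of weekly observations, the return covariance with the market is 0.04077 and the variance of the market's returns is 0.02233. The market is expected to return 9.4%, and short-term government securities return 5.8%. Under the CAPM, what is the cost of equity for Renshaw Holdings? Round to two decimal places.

12.37%

β = Cov(R_i, R_m) / Var(R_m) = 0.04077 / 0.02233 = 1.8258
MRP = 9.4% − 5.8% = 3.60%
E(R) = R_f + β × MRP = 5.8% + 1.8258 × 3.6% = 12.37%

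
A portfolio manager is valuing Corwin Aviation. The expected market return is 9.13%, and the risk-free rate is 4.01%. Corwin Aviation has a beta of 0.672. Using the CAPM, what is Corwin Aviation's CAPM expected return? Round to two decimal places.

Market risk premium = E(R_m) − R_f = 9.13% − 4.01% = 5.12%
E(R) = R_f + β × MRP = 4.01% + 0.672 × 5.12% = 7.45%

7.45%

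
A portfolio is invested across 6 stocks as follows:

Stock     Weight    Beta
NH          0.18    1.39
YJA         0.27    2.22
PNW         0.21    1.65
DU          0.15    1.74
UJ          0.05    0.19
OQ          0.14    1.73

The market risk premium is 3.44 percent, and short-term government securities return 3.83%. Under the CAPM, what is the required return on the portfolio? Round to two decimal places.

9.71%

β_P = Σ w_i β_i = 0.18×1.39 + 0.27×2.22 + 0.21×1.65 + 0.15×1.74 + 0.05×0.19 + 0.14×1.73 = 1.7088
E(R_P) = R_f + β_P × MRP = 3.83% + 1.7088 × 3.44% = 9.71%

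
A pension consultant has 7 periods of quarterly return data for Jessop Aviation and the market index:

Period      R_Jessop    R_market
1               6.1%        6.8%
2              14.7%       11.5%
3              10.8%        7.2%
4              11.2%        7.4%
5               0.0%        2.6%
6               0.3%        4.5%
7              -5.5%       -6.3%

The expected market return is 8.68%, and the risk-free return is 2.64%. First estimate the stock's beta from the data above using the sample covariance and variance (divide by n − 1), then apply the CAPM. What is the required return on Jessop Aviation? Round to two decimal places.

Mean R_i = (6.1 + 14.7 + 10.8 + 11.2 + 0.0 + 0.3 − 5.5) / 7 = 5.3714%
Mean R_m = (6.8 + 11.5 + 7.2 + 7.4 + 2.6 + 4.5 − 6.3) / 7 = 4.8143%
Σ(R_i − R̄_i)(R_m − R̄_m) = 226.1529  ⇒  Cov = 226.1529 / 6 = 37.6922
Σ(R_m − R̄_m)² = 189.5486  ⇒  Var(R_m) = 189.5486 / 6 = 31.5914
β = Cov / Var(R_m) = 37.6922 / 31.5914 = 1.1931
MRP = 8.68% − 2.64% = 6.04%
E(R) = R_f + β × MRP = 2.64% + 1.1931 × 6.04% = 9.85%

9.85%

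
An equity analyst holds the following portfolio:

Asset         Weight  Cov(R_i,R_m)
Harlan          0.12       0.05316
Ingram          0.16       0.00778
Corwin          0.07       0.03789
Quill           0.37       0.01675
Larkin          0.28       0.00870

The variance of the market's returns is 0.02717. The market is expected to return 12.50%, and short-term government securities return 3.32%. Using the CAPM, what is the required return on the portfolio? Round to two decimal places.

9.71%

β_Harlan = 0.05316 / 0.02717 = 1.9566
β_Ingram = 0.00778 / 0.02717 = 0.2863
β_Corwin = 0.03789 / 0.02717 = 1.3946
β_Quill = 0.01675 / 0.02717 = 0.6165
β_Larkin = 0.00870 / 0.02717 = 0.3202
β_P = Σ w_i β_i = 0.12×1.9566 + 0.16×0.2863 + 0.07×1.3946 + 0.37×0.6165 + 0.28×0.3202 = 0.6960
MRP = 12.50% − 3.32% = 9.18%
E(R_P) = R_f + β_P × MRP = 3.32% + 0.6960 × 9.18% = 9.71%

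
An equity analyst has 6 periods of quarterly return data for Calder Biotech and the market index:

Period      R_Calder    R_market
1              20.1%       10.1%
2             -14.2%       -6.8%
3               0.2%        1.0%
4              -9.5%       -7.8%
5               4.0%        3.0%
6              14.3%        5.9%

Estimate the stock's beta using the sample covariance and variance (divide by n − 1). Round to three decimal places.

1.834

Mean R_i = (20.1 − 14.2 + 0.2 − 9.5 + 4.0 + 14.3) / 6 = 2.4833%
Mean R_m = (10.1 − 6.8 + 1.0 − 7.8 + 3.0 + 5.9) / 6 = 0.9000%
Σ(R_i − R̄_i)(R_m − R̄_m) = 456.8300  ⇒  Cov = 456.8300 / 5 = 91.3660
Σ(R_m − R̄_m)² = 249.0400  ⇒  Var(R_m) = 249.0400 / 5 = 49.8080
β = Cov / Var(R_m) = 91.3660 / 49.8080 = 1.8344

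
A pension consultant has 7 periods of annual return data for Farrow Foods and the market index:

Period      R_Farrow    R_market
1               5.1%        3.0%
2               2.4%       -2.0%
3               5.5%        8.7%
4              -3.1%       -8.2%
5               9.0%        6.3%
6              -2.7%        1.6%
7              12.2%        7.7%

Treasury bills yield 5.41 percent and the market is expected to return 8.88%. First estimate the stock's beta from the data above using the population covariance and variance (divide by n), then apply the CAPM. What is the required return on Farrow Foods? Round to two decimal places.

8.00%

Mean R_i = (5.1 + 2.4 + 5.5 − 3.1 + 9.0 − 2.7 + 12.2) / 7 = 4.0571%
Mean R_m = (3.0 − 2.0 + 8.7 − 8.2 + 6.3 + 1.6 + 7.7) / 7 = 2.4429%
Σ(R_i − R̄_i)(R_m − R̄_m) = 160.7129  ⇒  Cov = 160.7129 / 7 = 22.9590
Σ(R_m − R̄_m)² = 215.6971  ⇒  Var(R_m) = 215.6971 / 7 = 30.8139
β = Cov / Var(R_m) = 22.9590 / 30.8139 = 0.7451
MRP = 8.88% − 5.41% = 3.47%
E(R) = R_f + β × MRP = 5.41% + 0.7451 × 3.47% = 8.00%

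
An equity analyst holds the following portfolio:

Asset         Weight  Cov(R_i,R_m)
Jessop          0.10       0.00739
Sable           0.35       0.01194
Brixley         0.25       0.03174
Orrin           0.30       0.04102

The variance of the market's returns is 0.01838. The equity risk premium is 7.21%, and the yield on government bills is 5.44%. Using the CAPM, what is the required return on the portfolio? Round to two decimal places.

15.31%

β_Jessop = 0.00739 / 0.01838 = 0.4021
β_Sable = 0.01194 / 0.01838 = 0.6496
β_Brixley = 0.03174 / 0.01838 = 1.7269
β_Orrin = 0.04102 / 0.01838 = 2.2318
β_P = Σ w_i β_i = 0.10×0.4021 + 0.35×0.6496 + 0.25×1.7269 + 0.30×2.2318 = 1.3688
E(R_P) = R_f + β_P × MRP = 5.44% + 1.3688 × 7.21% = 15.31%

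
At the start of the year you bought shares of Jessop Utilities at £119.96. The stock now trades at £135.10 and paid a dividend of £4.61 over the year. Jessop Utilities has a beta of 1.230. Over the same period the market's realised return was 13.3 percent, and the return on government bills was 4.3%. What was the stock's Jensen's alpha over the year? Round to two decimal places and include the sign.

+1.09%

Realised HPR = (P1 + D1 − P0) / P0 = (135.10 + 4.61 − 119.96) / 119.96 = 19.75 / 119.96 = 16.4638%
MRP = 13.3% − 4.3% = 9.00%
CAPM required = R_f + β·MRP = 4.3% + 1.230 × 9.0% = 15.3700%
α = realised − required = 16.4638% − 15.3700% = +1.09%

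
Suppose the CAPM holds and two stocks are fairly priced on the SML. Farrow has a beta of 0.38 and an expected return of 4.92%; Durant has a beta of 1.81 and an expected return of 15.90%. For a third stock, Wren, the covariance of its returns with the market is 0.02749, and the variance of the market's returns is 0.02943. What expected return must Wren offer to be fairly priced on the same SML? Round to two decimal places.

MRP = (15.90% − 4.92%) / (1.81 − 0.38) = 7.6783%
R_f = 4.92% − 0.38 × 7.6783% = 2.0022%
β_Wren = Cov / Var(R_m) = 0.02749 / 0.02943 = 0.9341
E(R_Wren) = R_f + β × MRP = 2.0022% + 0.9341 × 7.6783% = 9.17%

9.17%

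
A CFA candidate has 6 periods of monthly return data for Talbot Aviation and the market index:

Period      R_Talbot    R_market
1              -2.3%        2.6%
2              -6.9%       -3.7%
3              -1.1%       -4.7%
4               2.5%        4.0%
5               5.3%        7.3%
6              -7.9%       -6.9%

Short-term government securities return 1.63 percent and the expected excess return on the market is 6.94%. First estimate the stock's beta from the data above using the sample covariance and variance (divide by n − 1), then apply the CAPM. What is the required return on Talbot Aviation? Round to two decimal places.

7.10%

Mean R_i = (-2.3 − 6.9 − 1.1 + 2.5 + 5.3 − 7.9) / 6 = -1.7333%
Mean R_m = (2.6 − 3.7 − 4.7 + 4.0 + 7.3 − 6.9) / 6 = -0.2333%
Σ(R_i − R̄_i)(R_m − R̄_m) = 125.4933  ⇒  Cov = 125.4933 / 5 = 25.0987
Σ(R_m − R̄_m)² = 159.1133  ⇒  Var(R_m) = 159.1133 / 5 = 31.8227
β = Cov / Var(R_m) = 25.0987 / 31.8227 = 0.7887
E(R) = R_f + β × MRP = 1.63% + 0.7887 × 6.94% = 7.10%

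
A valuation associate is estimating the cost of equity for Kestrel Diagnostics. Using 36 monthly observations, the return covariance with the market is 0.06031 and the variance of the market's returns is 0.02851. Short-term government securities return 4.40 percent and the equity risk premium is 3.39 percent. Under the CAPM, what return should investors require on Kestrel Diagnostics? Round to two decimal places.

11.57%

β = Cov(R_i, R_m) / Var(R_m) = 0.06031 / 0.02851 = 2.1154
E(R) = R_f + β × MRP = 4.40% + 2.1154 × 3.39% = 11.57%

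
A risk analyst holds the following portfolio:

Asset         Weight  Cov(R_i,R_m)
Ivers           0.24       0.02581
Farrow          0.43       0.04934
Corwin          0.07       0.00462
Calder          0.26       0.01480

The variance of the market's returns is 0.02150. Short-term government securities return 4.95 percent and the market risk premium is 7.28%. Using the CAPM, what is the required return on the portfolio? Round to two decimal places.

15.64%

β_Ivers = 0.02581 / 0.02150 = 1.2005
β_Farrow = 0.04934 / 0.02150 = 2.2949
β_Corwin = 0.00462 / 0.02150 = 0.2149
β_Calder = 0.01480 / 0.02150 = 0.6884
β_P = Σ w_i β_i = 0.24×1.2005 + 0.43×2.2949 + 0.07×0.2149 + 0.26×0.6884 = 1.4690
E(R_P) = R_f + β_P × MRP = 4.95% + 1.4690 × 7.28% = 15.64%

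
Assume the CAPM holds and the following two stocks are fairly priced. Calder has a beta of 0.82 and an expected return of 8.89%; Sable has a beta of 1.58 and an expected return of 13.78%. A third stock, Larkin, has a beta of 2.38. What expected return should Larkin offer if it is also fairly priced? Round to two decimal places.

MRP (SML slope) = (13.78% − 8.89%) / (1.58 − 0.82) = 4.89% / 0.76 = 6.4342%
R_f (intercept) = 8.89% − 0.82 × 6.4342% = 3.6140%
E(R_Larkin) = R_f + β × MRP = 3.6140% + 2.38 × 6.4342% = 18.93%

18.93%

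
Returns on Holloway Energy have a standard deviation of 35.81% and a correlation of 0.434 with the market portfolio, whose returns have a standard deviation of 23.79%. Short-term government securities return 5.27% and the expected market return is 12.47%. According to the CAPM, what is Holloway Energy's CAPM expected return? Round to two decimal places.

β = ρ × σ_i / σ_m = 0.434 × 35.81% / 23.79% = 0.6533
MRP = 12.47% − 5.27% = 7.20%
E(R) = 5.27% + 0.6533 × 7.20% = 9.97%

9.97%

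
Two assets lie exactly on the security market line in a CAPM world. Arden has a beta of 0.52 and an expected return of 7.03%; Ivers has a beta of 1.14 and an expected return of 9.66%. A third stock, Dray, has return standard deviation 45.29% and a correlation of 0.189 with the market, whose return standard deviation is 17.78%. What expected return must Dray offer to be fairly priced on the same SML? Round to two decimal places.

6.87%

MRP = (9.66% − 7.03%) / (1.14 − 0.52) = 4.2419%
R_f = 7.03% − 0.52 × 4.2419% = 4.8242%
β_Dray = ρ·σ_i/σ_m = 0.189 × 45.29 / 17.78 = 0.4814
E(R_Dray) = R_f + β × MRP = 4.8242% + 0.4814 × 4.2419% = 6.87%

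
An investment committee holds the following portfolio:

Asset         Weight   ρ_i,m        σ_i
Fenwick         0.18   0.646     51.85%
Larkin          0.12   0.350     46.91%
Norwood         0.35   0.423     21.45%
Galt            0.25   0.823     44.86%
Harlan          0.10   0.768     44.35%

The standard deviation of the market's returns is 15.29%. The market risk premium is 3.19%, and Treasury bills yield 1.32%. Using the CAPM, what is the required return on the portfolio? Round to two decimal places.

β_Fenwick = 0.646 × 51.85% / 15.29% = 2.1907
β_Larkin = 0.350 × 46.91% / 15.29% = 1.0738
β_Norwood = 0.423 × 21.45% / 15.29% = 0.5934
β_Galt = 0.823 × 44.86% / 15.29% = 2.4146
β_Harlan = 0.768 × 44.35% / 15.29% = 2.2277
β_P = Σ w_i β_i = 0.18×2.1907 + 0.12×1.0738 + 0.35×0.5934 + 0.25×2.4146 + 0.10×2.2277 = 1.5573
E(R_P) = R_f + β_P × MRP = 1.32% + 1.5573 × 3.19% = 6.29%

6.29%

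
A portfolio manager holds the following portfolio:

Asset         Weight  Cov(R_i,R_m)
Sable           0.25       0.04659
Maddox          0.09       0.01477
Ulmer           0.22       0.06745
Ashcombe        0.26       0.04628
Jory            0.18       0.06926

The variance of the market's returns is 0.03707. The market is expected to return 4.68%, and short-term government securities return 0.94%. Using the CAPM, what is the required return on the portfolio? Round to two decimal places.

6.22%

β_Sable = 0.04659 / 0.03707 = 1.2568
β_Maddox = 0.01477 / 0.03707 = 0.3984
β_Ulmer = 0.06745 / 0.03707 = 1.8195
β_Ashcombe = 0.04628 / 0.03707 = 1.2484
β_Jory = 0.06926 / 0.03707 = 1.8684
β_P = Σ w_i β_i = 0.25×1.2568 + 0.09×0.3984 + 0.22×1.8195 + 0.26×1.2484 + 0.18×1.8684 = 1.4112
MRP = 4.68% − 0.94% = 3.74%
E(R_P) = R_f + β_P × MRP = 0.94% + 1.4112 × 3.74% = 6.22%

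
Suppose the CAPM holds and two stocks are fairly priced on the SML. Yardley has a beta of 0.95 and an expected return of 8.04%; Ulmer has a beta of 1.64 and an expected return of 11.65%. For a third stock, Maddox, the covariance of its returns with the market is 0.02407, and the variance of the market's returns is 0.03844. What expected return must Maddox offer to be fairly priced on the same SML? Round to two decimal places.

MRP = (11.65% − 8.04%) / (1.64 − 0.95) = 5.2319%
R_f = 8.04% − 0.95 × 5.2319% = 3.0697%
β_Maddox = Cov / Var(R_m) = 0.02407 / 0.03844 = 0.6262
E(R_Maddox) = R_f + β × MRP = 3.0697% + 0.6262 × 5.2319% = 6.35%

6.35%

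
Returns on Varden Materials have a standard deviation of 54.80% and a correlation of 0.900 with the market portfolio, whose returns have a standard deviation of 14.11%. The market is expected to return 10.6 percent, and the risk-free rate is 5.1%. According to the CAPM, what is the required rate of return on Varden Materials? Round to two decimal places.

β = ρ × σ_i / σ_m = 0.900 × 54.80% / 14.11% = 3.4954
MRP = 10.6% − 5.1% = 5.50%
E(R) = 5.1% + 3.4954 × 5.5% = 24.32%

24.32%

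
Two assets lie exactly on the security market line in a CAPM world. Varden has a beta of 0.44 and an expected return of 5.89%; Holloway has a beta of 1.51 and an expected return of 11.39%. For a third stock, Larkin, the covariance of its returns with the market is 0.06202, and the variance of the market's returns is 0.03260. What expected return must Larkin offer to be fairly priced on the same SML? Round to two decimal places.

13.41%

MRP = (11.39% − 5.89%) / (1.51 − 0.44) = 5.1402%
R_f = 5.89% − 0.44 × 5.1402% = 3.6283%
β_Larkin = Cov / Var(R_m) = 0.06202 / 0.03260 = 1.9025
E(R_Larkin) = R_f + β × MRP = 3.6283% + 1.9025 × 5.1402% = 13.41%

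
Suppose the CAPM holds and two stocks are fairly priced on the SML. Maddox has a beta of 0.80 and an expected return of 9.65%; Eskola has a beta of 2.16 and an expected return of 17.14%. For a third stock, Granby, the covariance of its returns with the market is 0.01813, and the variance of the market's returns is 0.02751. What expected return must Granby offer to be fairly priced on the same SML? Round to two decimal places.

MRP = (17.14% − 9.65%) / (2.16 − 0.80) = 5.5074%
R_f = 9.65% − 0.80 × 5.5074% = 5.2441%
β_Granby = Cov / Var(R_m) = 0.01813 / 0.02751 = 0.6590
E(R_Granby) = R_f + β × MRP = 5.2441% + 0.6590 × 5.5074% = 8.87%

8.87%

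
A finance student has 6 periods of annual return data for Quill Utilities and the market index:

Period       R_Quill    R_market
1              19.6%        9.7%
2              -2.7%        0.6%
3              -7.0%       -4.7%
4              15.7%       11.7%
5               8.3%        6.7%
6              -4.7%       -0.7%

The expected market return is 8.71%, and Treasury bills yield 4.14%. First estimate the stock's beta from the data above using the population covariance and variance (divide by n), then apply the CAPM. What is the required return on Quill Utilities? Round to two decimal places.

Mean R_i = (19.6 − 2.7 − 7.0 + 15.7 + 8.3 − 4.7) / 6 = 4.8667%
Mean R_m = (9.7 + 0.6 − 4.7 + 11.7 + 6.7 − 0.7) / 6 = 3.8833%
Σ(R_i − R̄_i)(R_m − R̄_m) = 350.5967  ⇒  Cov = 350.5967 / 6 = 58.4328
Σ(R_m − R̄_m)² = 208.3283  ⇒  Var(R_m) = 208.3283 / 6 = 34.7214
β = Cov / Var(R_m) = 58.4328 / 34.7214 = 1.6829
MRP = 8.71% − 4.14% = 4.57%
E(R) = R_f + β × MRP = 4.14% + 1.6829 × 4.57% = 11.83%

11.83%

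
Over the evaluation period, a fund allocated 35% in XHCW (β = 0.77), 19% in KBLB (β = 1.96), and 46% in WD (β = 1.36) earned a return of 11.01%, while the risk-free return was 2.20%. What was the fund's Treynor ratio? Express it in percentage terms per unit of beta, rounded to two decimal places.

β_P = 0.35×0.77 + 0.19×1.96 + 0.46×1.36 = 1.2675
Treynor = (R_P − R_f) / β_P = (11.01% − 2.20%) / 1.2675 = 8.81% / 1.2675 = 6.95%

6.95%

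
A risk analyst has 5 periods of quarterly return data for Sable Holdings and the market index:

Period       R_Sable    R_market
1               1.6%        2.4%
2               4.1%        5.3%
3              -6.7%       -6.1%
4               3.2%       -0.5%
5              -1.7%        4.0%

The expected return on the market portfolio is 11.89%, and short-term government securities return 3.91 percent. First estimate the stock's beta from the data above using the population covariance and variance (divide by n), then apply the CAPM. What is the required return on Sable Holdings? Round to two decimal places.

Mean R_i = (1.6 + 4.1 − 6.7 + 3.2 − 1.7) / 5 = 0.1000%
Mean R_m = (2.4 + 5.3 − 6.1 − 0.5 + 4.0) / 5 = 1.0200%
Σ(R_i − R̄_i)(R_m − R̄_m) = 57.5300  ⇒  Cov = 57.5300 / 5 = 11.5060
Σ(R_m − R̄_m)² = 82.1080  ⇒  Var(R_m) = 82.1080 / 5 = 16.4216
β = Cov / Var(R_m) = 11.5060 / 16.4216 = 0.7007
MRP = 11.89% − 3.91% = 7.98%
E(R) = R_f + β × MRP = 3.91% + 0.7007 × 7.98% = 9.50%

9.50%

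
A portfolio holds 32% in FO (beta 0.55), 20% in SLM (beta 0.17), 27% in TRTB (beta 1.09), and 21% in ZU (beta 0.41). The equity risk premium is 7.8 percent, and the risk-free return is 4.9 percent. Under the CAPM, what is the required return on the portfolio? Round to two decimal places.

9.51%

β_P = Σ w_i β_i = 0.32×0.55 + 0.20×0.17 + 0.27×1.09 + 0.21×0.41 = 0.5904
E(R_P) = R_f + β_P × MRP = 4.9% + 0.5904 × 7.8% = 9.51%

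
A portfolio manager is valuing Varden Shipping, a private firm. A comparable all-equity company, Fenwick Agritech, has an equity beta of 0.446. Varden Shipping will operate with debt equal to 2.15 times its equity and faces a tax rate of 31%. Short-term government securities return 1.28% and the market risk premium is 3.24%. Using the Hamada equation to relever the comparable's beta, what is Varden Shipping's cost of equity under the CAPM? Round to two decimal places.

4.87%

β_L = β_U × [1 + (1 − t)(D/E)] = 0.446 × [1 + (1 − 0.31) × 2.15]
    = 0.446 × [1 + 0.69 × 2.15] = 0.446 × 2.4835 = 1.1076
E(R) = R_f + β_L × MRP = 1.28% + 1.1076 × 3.24% = 4.87%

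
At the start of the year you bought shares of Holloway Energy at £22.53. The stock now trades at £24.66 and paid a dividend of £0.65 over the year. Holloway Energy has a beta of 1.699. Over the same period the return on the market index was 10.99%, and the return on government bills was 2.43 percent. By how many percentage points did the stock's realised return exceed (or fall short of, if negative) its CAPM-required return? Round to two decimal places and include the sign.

-4.63%

Realised HPR = (P1 + D1 − P0) / P0 = (24.66 + 0.65 − 22.53) / 22.53 = 2.78 / 22.53 = 12.3391%
MRP = 10.99% − 2.43% = 8.56%
CAPM required = R_f + β·MRP = 2.43% + 1.699 × 8.56% = 16.97344%
α = realised − required = 12.3391% − 16.97344% = -4.63%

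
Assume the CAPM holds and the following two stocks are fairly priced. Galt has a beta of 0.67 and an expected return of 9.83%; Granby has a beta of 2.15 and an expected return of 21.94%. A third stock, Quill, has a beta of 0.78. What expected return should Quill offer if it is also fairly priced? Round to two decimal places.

10.73%

MRP (SML slope) = (21.94% − 9.83%) / (2.15 − 0.67) = 12.11% / 1.48 = 8.1824%
R_f (intercept) = 9.83% − 0.67 × 8.1824% = 4.3478%
E(R_Quill) = R_f + β × MRP = 4.3478% + 0.78 × 8.1824% = 10.73%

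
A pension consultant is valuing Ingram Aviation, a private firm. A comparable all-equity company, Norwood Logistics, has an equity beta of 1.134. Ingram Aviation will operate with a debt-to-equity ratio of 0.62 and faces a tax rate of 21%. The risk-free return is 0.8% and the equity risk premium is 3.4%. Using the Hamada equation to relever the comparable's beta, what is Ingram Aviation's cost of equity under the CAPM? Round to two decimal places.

6.54%

β_L = β_U × [1 + (1 − t)(D/E)] = 1.134 × [1 + (1 − 0.21) × 0.62]
    = 1.134 × [1 + 0.79 × 0.62] = 1.134 × 1.4898 = 1.6894
E(R) = R_f + β_L × MRP = 0.8% + 1.6894 × 3.4% = 6.54%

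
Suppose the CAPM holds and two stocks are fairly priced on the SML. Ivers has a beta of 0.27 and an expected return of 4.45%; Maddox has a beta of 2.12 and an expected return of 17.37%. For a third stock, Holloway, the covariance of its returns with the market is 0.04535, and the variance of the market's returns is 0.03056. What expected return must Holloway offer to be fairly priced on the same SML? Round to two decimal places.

12.93%

MRP = (17.37% − 4.45%) / (2.12 − 0.27) = 6.9838%
R_f = 4.45% − 0.27 × 6.9838% = 2.5644%
β_Holloway = Cov / Var(R_m) = 0.04535 / 0.03056 = 1.4840
E(R_Holloway) = R_f + β × MRP = 2.5644% + 1.4840 × 6.9838% = 12.93%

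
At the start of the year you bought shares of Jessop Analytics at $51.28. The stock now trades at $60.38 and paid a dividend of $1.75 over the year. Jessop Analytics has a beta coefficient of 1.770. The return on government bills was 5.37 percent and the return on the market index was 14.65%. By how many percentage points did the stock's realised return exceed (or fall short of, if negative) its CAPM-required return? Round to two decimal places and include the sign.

-0.64%

Realised HPR = (P1 + D1 − P0) / P0 = (60.38 + 1.75 − 51.28) / 51.28 = 10.85 / 51.28 = 21.1583%
MRP = 14.65% − 5.37% = 9.28%
CAPM required = R_f + β·MRP = 5.37% + 1.770 × 9.28% = 21.79560%
α = realised − required = 21.1583% − 21.79560% = -0.64%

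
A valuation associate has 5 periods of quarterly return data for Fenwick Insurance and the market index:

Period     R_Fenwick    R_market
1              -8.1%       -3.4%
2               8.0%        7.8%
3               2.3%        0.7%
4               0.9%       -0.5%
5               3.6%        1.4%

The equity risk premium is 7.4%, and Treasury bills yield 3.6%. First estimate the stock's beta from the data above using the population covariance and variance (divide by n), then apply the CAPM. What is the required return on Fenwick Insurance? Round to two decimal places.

Mean R_i = (-8.1 + 8.0 + 2.3 + 0.9 + 3.6) / 5 = 1.3400%
Mean R_m = (-3.4 + 7.8 + 0.7 − 0.5 + 1.4) / 5 = 1.2000%
Σ(R_i − R̄_i)(R_m − R̄_m) = 88.1000  ⇒  Cov = 88.1000 / 5 = 17.6200
Σ(R_m − R̄_m)² = 67.9000  ⇒  Var(R_m) = 67.9000 / 5 = 13.5800
β = Cov / Var(R_m) = 17.6200 / 13.5800 = 1.2975
E(R) = R_f + β × MRP = 3.6% + 1.2975 × 7.4% = 13.20%

13.20%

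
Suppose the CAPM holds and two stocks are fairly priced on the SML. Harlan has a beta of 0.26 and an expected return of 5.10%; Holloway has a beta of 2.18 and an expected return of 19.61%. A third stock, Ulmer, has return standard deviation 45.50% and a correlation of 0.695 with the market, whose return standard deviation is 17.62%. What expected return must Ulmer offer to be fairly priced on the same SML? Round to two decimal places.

16.70%

MRP = (19.61% − 5.10%) / (2.18 − 0.26) = 7.5573%
R_f = 5.10% − 0.26 × 7.5573% = 3.1351%
β_Ulmer = ρ·σ_i/σ_m = 0.695 × 45.50 / 17.62 = 1.7947
E(R_Ulmer) = R_f + β × MRP = 3.1351% + 1.7947 × 7.5573% = 16.70%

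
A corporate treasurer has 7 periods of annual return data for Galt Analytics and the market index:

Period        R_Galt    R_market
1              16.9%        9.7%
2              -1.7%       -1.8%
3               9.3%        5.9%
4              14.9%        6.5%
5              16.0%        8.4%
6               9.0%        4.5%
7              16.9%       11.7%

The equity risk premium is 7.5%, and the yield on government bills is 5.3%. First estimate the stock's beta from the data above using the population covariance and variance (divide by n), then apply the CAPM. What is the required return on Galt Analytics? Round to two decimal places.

16.47%

Mean R_i = (16.9 − 1.7 + 9.3 + 14.9 + 16.0 + 9.0 + 16.9) / 7 = 11.6143%
Mean R_m = (9.7 − 1.8 + 5.9 + 6.5 + 8.4 + 4.5 + 11.7) / 7 = 6.4143%
Σ(R_i − R̄_i)(R_m − R̄_m) = 169.8586  ⇒  Cov = 169.8586 / 7 = 24.2655
Σ(R_m − R̄_m)² = 114.0886  ⇒  Var(R_m) = 114.0886 / 7 = 16.2984
β = Cov / Var(R_m) = 24.2655 / 16.2984 = 1.4888
E(R) = R_f + β × MRP = 5.3% + 1.4888 × 7.5% = 16.47%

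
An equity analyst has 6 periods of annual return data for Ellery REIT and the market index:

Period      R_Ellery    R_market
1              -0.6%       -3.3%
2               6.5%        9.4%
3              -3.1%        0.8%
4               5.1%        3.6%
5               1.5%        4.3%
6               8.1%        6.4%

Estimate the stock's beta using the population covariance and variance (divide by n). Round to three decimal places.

Mean R_i = (-0.6 + 6.5 − 3.1 + 5.1 + 1.5 + 8.1) / 6 = 2.9167%
Mean R_m = (-3.3 + 9.4 + 0.8 + 3.6 + 4.3 + 6.4) / 6 = 3.5333%
Σ(R_i − R̄_i)(R_m − R̄_m) = 75.4167  ⇒  Cov = 75.4167 / 6 = 12.5695
Σ(R_m − R̄_m)² = 97.3933  ⇒  Var(R_m) = 97.3933 / 6 = 16.2322
β = Cov / Var(R_m) = 12.5695 / 16.2322 = 0.7744

0.774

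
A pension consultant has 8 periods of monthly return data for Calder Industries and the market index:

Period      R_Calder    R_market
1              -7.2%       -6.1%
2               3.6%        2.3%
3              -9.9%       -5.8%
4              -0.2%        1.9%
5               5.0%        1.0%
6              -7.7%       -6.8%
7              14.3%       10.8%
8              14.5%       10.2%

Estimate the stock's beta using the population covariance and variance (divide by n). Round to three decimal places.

Mean R_i = (-7.2 + 3.6 − 9.9 − 0.2 + 5.0 − 7.7 + 14.3 + 14.5) / 8 = 1.5500%
Mean R_m = (-6.1 + 2.3 − 5.8 + 1.9 + 1.0 − 6.8 + 10.8 + 10.2) / 8 = 0.9375%
Σ(R_i − R̄_i)(R_m − R̄_m) = 457.3150  ⇒  Cov = 457.3150 / 8 = 57.1644
Σ(R_m − R̄_m)² = 340.6388  ⇒  Var(R_m) = 340.6388 / 8 = 42.5799
β = Cov / Var(R_m) = 57.1644 / 42.5799 = 1.3425

1.343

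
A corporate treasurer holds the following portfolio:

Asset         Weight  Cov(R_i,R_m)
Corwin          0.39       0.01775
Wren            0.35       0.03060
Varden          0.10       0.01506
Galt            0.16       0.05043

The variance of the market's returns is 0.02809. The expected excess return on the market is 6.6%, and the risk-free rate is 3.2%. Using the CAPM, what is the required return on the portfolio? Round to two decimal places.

β_Corwin = 0.01775 / 0.02809 = 0.6319
β_Wren = 0.03060 / 0.02809 = 1.0894
β_Varden = 0.01506 / 0.02809 = 0.5361
β_Galt = 0.05043 / 0.02809 = 1.7953
β_P = Σ w_i β_i = 0.39×0.6319 + 0.35×1.0894 + 0.10×0.5361 + 0.16×1.7953 = 0.9686
E(R_P) = R_f + β_P × MRP = 3.2% + 0.9686 × 6.6% = 9.59%

9.59%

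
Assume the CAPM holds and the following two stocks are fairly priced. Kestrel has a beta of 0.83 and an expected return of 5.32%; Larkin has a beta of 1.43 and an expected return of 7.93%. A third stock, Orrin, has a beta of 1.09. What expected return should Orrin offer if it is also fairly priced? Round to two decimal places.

6.45%

MRP (SML slope) = (7.93% − 5.32%) / (1.43 − 0.83) = 2.61% / 0.60 = 4.3500%
R_f (intercept) = 5.32% − 0.83 × 4.3500% = 1.7095%
E(R_Orrin) = R_f + β × MRP = 1.7095% + 1.09 × 4.3500% = 6.45%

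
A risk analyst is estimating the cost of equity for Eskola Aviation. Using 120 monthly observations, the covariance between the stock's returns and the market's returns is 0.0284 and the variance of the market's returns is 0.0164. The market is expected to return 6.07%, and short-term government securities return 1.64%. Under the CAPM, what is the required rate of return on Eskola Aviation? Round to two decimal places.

9.31%

β = Cov(R_i, R_m) / Var(R_m) = 0.0284 / 0.0164 = 1.7317
MRP = 6.07% − 1.64% = 4.43%
E(R) = R_f + β × MRP = 1.64% + 1.7317 × 4.43% = 9.31%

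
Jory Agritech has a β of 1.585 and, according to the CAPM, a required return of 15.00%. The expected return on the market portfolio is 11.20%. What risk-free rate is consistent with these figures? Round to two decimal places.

4.70%

E(R) = R_f + β(E(R_m) − R_f) = R_f(1 − β) + β·E(R_m)
15.00% = R_f × (1 − 1.585) + 1.585 × 11.20%
15.00% = R_f × -0.585 + 17.75200%
R_f = (15.00% − 17.75200%) / -0.585 = 4.70%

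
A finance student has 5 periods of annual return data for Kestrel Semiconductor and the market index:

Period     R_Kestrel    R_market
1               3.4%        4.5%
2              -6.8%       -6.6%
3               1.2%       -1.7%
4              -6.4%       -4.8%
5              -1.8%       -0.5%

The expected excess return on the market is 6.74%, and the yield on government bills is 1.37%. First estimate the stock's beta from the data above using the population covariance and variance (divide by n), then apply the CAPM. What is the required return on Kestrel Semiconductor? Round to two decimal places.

7.87%

Mean R_i = (3.4 − 6.8 + 1.2 − 6.4 − 1.8) / 5 = -2.0800%
Mean R_m = (4.5 − 6.6 − 1.7 − 4.8 − 0.5) / 5 = -1.8200%
Σ(R_i − R̄_i)(R_m − R̄_m) = 70.8320  ⇒  Cov = 70.8320 / 5 = 14.1664
Σ(R_m − R̄_m)² = 73.4280  ⇒  Var(R_m) = 73.4280 / 5 = 14.6856
β = Cov / Var(R_m) = 14.1664 / 14.6856 = 0.9646
E(R) = R_f + β × MRP = 1.37% + 0.9646 × 6.74% = 7.87%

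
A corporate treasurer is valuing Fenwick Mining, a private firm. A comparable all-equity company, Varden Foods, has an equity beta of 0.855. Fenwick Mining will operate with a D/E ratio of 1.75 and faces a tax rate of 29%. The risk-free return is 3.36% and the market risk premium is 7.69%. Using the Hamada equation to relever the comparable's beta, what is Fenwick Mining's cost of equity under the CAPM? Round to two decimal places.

β_L = β_U × [1 + (1 − t)(D/E)] = 0.855 × [1 + (1 − 0.29) × 1.75]
    = 0.855 × [1 + 0.71 × 1.75] = 0.855 × 2.2425 = 1.9173
E(R) = R_f + β_L × MRP = 3.36% + 1.9173 × 7.69% = 18.10%

18.10%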